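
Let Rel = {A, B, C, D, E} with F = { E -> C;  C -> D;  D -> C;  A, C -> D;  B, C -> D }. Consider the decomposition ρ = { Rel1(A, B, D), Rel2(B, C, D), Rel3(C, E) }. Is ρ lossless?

Chase test. Columns are A, B, C, D, E; row i has aⱼ where attribute j ∈ Reli, else bᵢⱼ.
Initial tableau (one row per fragment):
  row 1: a1 a2 b13 a4 b15
  row 2: b21 a2 a3 a4 b25
  row 3: b31 b32 a3 b34 a5
Rows 2 and 3 agree on C; apply C→D and equate their D entries.
Rows 1 and 2 agree on D; apply D→C and equate their C entries.
No row becomes fully distinguished — the join is lossy.

No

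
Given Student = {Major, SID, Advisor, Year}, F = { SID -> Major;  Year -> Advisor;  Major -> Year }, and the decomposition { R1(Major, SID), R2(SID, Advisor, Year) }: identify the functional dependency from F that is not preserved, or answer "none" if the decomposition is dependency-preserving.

Check Major → Year: no single fragment contains all of {Major, Year}, and the restricted closure of {Major} across the fragments never reaches {Year}.
SID → Major is preserved.
Year → Advisor is preserved.

Major -> Year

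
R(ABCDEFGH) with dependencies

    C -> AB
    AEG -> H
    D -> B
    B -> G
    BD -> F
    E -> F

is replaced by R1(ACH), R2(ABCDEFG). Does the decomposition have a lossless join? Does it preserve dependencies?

lossy and not dependency-preserving

Lossless test: (AC)⁺ = {ABCG}, which is a superkey of neither fragment — lossy.
Dependency preservation: the restricted closure of {AEG} across the fragments never reaches {H}, so AEG → H cannot be enforced without a join — not preserved.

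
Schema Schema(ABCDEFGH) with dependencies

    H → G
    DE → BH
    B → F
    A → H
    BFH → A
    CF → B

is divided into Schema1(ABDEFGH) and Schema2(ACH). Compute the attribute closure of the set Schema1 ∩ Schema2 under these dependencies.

AGH

Schema1 ∩ Schema2 = {AH}.
H → G applies, adding G
Closure: {AGH}.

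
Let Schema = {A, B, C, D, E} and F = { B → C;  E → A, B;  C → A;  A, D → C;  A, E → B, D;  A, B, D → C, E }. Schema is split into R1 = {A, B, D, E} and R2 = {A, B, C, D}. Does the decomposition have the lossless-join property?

Common attributes: R1 ∩ R2 = {A, B, D}.
Closure of {A, B, D}: B → C applies, adding C; A, B, D → C, E applies, adding E. So (A, B, D)⁺ = {A, B, C, D, E}.
This closure contains every attribute of R1, so R1 ∩ R2 → R1. The join is lossless.

Yes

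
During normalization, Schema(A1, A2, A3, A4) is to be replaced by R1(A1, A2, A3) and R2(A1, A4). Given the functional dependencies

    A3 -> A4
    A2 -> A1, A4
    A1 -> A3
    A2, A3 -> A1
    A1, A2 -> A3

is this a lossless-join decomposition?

Yes

Common attributes: R1 ∩ R2 = {A1}.
Closure of {A1}: A1 → A3 applies, adding A3; A3 → A4 applies, adding A4. So (A1)⁺ = {A1, A3, A4}.
This closure contains every attribute of R2, so R1 ∩ R2 → R2. The join is lossless.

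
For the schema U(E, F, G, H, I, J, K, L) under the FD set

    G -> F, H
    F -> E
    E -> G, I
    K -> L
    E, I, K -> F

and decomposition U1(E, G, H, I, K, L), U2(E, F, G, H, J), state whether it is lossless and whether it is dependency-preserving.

lossy but dependency-preserving

Lossless test: (E, G, H)⁺ = {E, F, G, H, I}, which is a superkey of neither fragment — lossy.
Dependency preservation: E, I, K → F is not contained in any single fragment, but the restricted closure of its left-hand side across the fragments still reaches the right-hand side; the remaining FDs each lie inside some fragment. All dependencies are preserved.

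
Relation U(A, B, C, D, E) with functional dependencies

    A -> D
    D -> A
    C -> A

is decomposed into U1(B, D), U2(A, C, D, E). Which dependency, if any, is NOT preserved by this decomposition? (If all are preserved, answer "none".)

none

A → D lies within U2.
D → A lies within U2.
C → A lies within U2.
Every dependency is enforceable on the fragments, so the decomposition is dependency-preserving.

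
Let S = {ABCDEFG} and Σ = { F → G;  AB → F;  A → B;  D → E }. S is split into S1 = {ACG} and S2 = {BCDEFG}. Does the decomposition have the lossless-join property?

Common attributes: S1 ∩ S2 = {CG}.
No dependency enlarges {CG}, so (CG)⁺ = {CG}.
The closure contains neither all of S1 = {ACG} nor all of S2 = {BCDEFG}, so the common attributes are not a superkey of either fragment. The join is lossy.

No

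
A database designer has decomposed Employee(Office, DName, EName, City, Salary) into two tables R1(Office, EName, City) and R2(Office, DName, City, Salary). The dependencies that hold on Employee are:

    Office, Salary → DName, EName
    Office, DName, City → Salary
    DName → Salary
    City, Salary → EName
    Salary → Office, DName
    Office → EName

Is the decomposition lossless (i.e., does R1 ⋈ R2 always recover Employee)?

Yes

Common attributes: R1 ∩ R2 = {Office, City}.
Closure of {Office, City}: Office → EName applies, adding EName. So (Office, City)⁺ = {Office, EName, City}.
This closure contains every attribute of R1, so R1 ∩ R2 → R1. The join is lossless.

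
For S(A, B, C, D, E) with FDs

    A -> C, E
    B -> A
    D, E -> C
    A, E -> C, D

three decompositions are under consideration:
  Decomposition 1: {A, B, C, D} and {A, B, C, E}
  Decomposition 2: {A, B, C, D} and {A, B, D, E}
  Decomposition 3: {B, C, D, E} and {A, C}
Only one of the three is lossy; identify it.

Decomposition 3

Decomposition 1: common = {A, B, C}, closure = {A, B, C, D, E} → lossless.
Decomposition 2: common = {A, B, D}, closure = {A, B, C, D, E} → lossless.
Decomposition 3: common = {C}, closure = {C} → lossy.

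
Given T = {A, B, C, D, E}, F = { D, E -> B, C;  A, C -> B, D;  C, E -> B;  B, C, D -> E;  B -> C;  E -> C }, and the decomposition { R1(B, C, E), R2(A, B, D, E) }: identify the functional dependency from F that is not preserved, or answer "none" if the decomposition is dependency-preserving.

Check A, C → B, D: no single fragment contains all of {A, B, C, D}, and the restricted closure of {A, C} across the fragments never reaches {B, D}.
D, E → B, C is preserved.
C, E → B is preserved.
B, C, D → E is preserved.
B → C is preserved.
E → C is preserved.

A, C -> B, D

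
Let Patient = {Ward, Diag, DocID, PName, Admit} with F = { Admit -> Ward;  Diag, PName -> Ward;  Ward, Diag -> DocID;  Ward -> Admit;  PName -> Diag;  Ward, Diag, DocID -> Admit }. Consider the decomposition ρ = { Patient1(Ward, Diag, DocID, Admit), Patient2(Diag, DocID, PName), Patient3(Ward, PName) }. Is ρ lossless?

Yes

Chase test. Columns are Ward, Diag, DocID, PName, Admit; row i has aⱼ where attribute j ∈ Patienti, else bᵢⱼ.
Initial tableau (one row per fragment):
  row 1: a1 a2 a3 b14 a5
  row 2: b21 a2 a3 a4 b25
  row 3: a1 b32 b33 a4 b35
Rows 1 and 3 agree on Ward; apply Ward→Admit and equate their Admit entries.
Rows 2 and 3 agree on PName; apply PName→Diag and equate their Diag entries.
Rows 2 and 3 agree on Diag, PName; apply Diag, PName→Ward and equate their Ward entries.
Rows 1 and 3 agree on Ward, Diag; apply Ward, Diag→DocID and equate their DocID entries.
Rows 1 and 2 agree on Ward; apply Ward→Admit and equate their Admit entries.
Row 2 is now all distinguished symbols — the join is lossless.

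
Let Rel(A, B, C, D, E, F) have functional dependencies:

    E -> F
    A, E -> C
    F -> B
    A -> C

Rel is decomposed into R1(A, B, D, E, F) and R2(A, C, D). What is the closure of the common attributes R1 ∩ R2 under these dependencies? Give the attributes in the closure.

A, C, D

R1 ∩ R2 = {A, D}.
A → C applies, adding C
Closure: {A, C, D}.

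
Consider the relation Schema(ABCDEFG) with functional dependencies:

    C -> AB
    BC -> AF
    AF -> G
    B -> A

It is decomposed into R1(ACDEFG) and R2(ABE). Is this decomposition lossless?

Common attributes: R1 ∩ R2 = {AE}.
No dependency enlarges {AE}, so (AE)⁺ = {AE}.
The closure contains neither all of R1 = {ACDEFG} nor all of R2 = {ABE}, so the common attributes are not a superkey of either fragment. The join is lossy.

No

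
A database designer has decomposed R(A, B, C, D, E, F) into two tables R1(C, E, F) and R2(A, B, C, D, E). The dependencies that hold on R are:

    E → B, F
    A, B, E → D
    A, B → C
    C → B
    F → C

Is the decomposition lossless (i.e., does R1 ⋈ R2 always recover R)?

Yes

Common attributes: R1 ∩ R2 = {C, E}.
Closure of {C, E}: E → B, F applies, adding B, F. So (C, E)⁺ = {B, C, E, F}.
This closure contains every attribute of R1, so R1 ∩ R2 → R1. The join is lossless.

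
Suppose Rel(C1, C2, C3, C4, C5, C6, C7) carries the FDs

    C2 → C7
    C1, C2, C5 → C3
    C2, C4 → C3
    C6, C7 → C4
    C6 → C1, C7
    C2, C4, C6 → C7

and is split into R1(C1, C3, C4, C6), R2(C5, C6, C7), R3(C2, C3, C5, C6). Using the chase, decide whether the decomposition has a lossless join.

Yes

Chase test. Columns are C1, C2, C3, C4, C5, C6, C7; row i has aⱼ where attribute j ∈ Ri, else bᵢⱼ.
Initial tableau (one row per fragment):
  row 1: a1 b12 a3 a4 b15 a6 b17
  row 2: b21 b22 b23 b24 a5 a6 a7
  row 3: b31 a2 a3 b34 a5 a6 b37
Rows 1 and 2 agree on C6; apply C6→C1, C7 and equate their C1, C7 entries.
Rows 1 and 3 agree on C6; apply C6→C1, C7 and equate their C1, C7 entries.
Rows 1 and 2 agree on C6, C7; apply C6, C7→C4 and equate their C4 entries.
Rows 1 and 3 agree on C6, C7; apply C6, C7→C4 and equate their C4 entries.
Row 3 is now all distinguished symbols — the join is lossless.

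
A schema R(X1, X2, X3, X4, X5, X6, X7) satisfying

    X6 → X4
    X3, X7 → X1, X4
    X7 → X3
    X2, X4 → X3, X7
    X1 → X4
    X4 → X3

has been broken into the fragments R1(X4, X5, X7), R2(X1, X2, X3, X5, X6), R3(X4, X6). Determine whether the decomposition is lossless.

Chase test. Columns are X1, X2, X3, X4, X5, X6, X7; row i has aⱼ where attribute j ∈ Ri, else bᵢⱼ.
Initial tableau (one row per fragment):
  row 1: b11 b12 b13 a4 a5 b16 a7
  row 2: a1 a2 a3 b24 a5 a6 b27
  row 3: b31 b32 b33 a4 b35 a6 b37
Rows 2 and 3 agree on X6; apply X6→X4 and equate their X4 entries.
Rows 1 and 2 agree on X4; apply X4→X3 and equate their X3 entries.
Rows 1 and 3 agree on X4; apply X4→X3 and equate their X3 entries.
No row becomes fully distinguished — the join is lossy.

No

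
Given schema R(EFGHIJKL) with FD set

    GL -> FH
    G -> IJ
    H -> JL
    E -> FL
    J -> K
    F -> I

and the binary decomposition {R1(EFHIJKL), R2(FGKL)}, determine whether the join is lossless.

No

Common attributes: R1 ∩ R2 = {FKL}.
Closure of {FKL}: F → I applies, adding I. So (FKL)⁺ = {FIKL}.
The closure contains neither all of R1 = {EFHIJKL} nor all of R2 = {FGKL}, so the common attributes are not a superkey of either fragment. The join is lossy.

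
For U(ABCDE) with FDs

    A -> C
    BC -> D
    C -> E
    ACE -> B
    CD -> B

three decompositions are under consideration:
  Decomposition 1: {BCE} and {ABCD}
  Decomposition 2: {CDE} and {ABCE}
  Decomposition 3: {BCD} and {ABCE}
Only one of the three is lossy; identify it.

Decomposition 2

Decomposition 1: common = {BC}, closure = {BCDE} → lossless.
Decomposition 2: common = {CE}, closure = {CE} → lossy.
Decomposition 3: common = {BC}, closure = {BCDE} → lossless.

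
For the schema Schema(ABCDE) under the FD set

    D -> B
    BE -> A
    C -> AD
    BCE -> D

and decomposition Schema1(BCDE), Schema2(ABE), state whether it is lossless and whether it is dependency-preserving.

Lossless test: (BE)⁺ = {ABE}, which contains all of one fragment — lossless.
Dependency preservation: the restricted closure of {C} across the fragments never reaches {AD}, so C → AD cannot be enforced without a join — not preserved.

lossless but not dependency-preserving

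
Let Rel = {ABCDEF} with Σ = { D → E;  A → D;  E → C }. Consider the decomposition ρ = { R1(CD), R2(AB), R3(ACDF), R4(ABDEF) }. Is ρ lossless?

Yes

Chase test. Columns are ABCDEF; row i has aⱼ where attribute j ∈ Ri, else bᵢⱼ.
Initial tableau (one row per fragment):
  row 1: b11 b12 a3 a4 b15 b16
  row 2: a1 a2 b23 b24 b25 b26
  row 3: a1 b32 a3 a4 b35 a6
  row 4: a1 a2 b43 a4 a5 a6
Rows 1 and 3 agree on D; apply D→E and equate their E entries.
Rows 1 and 4 agree on D; apply D→E and equate their E entries.
Rows 2 and 3 agree on A; apply A→D and equate their D entries.
Rows 1 and 4 agree on E; apply E→C and equate their C entries.
Rows 1 and 2 agree on D; apply D→E and equate their E entries.
Rows 1 and 2 agree on E; apply E→C and equate their C entries.
Row 4 is now all distinguished symbols — the join is lossless.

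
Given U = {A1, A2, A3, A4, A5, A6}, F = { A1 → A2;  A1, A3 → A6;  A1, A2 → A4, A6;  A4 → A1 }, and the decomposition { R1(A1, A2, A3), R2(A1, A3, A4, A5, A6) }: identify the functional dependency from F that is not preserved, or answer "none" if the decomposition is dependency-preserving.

none

A1 → A2 lies within R1.
A1, A3 → A6 lies within R2.
A1, A2 → A4, A6: restricted closure across fragments reaches A4, A6.
A4 → A1 lies within R2.
Every dependency is enforceable on the fragments, so the decomposition is dependency-preserving.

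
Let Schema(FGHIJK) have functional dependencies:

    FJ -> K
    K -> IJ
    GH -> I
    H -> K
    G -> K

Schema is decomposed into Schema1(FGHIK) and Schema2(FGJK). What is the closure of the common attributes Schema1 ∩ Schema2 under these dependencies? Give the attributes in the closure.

Schema1 ∩ Schema2 = {FGK}.
K → IJ applies, adding IJ
Closure: {FGIJK}.

FGIJK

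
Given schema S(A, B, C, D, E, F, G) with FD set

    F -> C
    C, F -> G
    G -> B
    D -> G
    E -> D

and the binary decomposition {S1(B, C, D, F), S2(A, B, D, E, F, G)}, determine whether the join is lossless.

Yes

Common attributes: S1 ∩ S2 = {B, D, F}.
Closure of {B, D, F}: F → C applies, adding C; C, F → G applies, adding G. So (B, D, F)⁺ = {B, C, D, F, G}.
This closure contains every attribute of S1, so S1 ∩ S2 → S1. The join is lossless.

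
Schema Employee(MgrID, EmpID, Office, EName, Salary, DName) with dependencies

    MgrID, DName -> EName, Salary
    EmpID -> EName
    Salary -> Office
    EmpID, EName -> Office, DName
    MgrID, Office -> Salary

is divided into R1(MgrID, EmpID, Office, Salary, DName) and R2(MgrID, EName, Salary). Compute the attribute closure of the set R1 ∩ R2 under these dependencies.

MgrID, Office, Salary

R1 ∩ R2 = {MgrID, Salary}.
Salary → Office applies, adding Office
Closure: {MgrID, Office, Salary}.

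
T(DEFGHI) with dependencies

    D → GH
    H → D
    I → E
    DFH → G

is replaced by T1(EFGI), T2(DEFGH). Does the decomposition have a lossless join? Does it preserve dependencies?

Lossless test: (EFG)⁺ = {EFG}, which is a superkey of neither fragment — lossy.
Dependency preservation: every FD's attributes lie within a single fragment, so each can be enforced locally — preserved.

lossy but dependency-preserving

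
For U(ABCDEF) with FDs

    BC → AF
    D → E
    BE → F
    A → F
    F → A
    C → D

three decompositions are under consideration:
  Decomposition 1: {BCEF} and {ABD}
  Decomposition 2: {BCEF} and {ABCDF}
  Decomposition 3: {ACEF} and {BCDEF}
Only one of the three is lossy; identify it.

Decomposition 1

Decomposition 1: common = {B}, closure = {B} → lossy.
Decomposition 2: common = {BCF}, closure = {ABCDEF} → lossless.
Decomposition 3: common = {CEF}, closure = {ACDEF} → lossless.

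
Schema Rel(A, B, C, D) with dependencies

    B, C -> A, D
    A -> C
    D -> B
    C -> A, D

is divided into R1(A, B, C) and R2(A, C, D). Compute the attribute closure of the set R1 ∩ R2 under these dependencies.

A, B, C, D

R1 ∩ R2 = {A, C}.
C → A, D applies, adding D
D → B applies, adding B
Closure: {A, B, C, D}.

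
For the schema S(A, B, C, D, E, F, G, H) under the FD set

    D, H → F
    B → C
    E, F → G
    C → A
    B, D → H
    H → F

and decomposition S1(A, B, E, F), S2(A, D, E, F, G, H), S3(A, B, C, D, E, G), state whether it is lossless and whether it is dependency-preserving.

lossy and not dependency-preserving

Lossless test (chase): Rows 1 and 3 agree on B; apply B→C and equate their C entries. Rows 1 and 2 agree on E, F; apply E, F→G and equate their G entries. No row becomes fully distinguished — the join is lossy.
Dependency preservation: the restricted closure of {B, D} across the fragments never reaches {H}, so B, D → H cannot be enforced without a join — not preserved.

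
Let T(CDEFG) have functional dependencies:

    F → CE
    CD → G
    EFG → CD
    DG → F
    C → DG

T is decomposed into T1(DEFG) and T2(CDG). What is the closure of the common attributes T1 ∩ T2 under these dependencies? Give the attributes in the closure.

T1 ∩ T2 = {DG}.
DG → F applies, adding F
F → CE applies, adding CE
Closure: {CDEFG}.

CDEFG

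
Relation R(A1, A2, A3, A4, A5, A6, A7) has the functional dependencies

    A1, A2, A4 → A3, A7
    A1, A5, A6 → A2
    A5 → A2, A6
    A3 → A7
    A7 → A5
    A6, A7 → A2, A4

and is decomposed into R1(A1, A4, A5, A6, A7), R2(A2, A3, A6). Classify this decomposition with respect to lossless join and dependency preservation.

Lossless test: (A6)⁺ = {A6}, which is a superkey of neither fragment — lossy.
Dependency preservation: the restricted closure of {A1, A2, A4} across the fragments never reaches {A3, A7}, so A1, A2, A4 → A3, A7 cannot be enforced without a join — not preserved.

lossy and not dependency-preserving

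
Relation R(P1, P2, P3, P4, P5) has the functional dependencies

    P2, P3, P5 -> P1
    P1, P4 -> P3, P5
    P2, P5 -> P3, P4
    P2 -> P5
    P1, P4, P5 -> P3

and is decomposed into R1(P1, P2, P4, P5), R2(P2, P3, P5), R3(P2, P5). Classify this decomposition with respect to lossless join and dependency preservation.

Lossless test (chase): Rows 1 and 2 agree on P2, P5; apply P2, P5→P3, P4 and equate their P3, P4 entries. Rows 1 and 3 agree on P2, P5; apply P2, P5→P3, P4 and equate their P3, P4 entries. Rows 1 and 2 agree on P2, P3, P5; apply P2, P3, P5→P1 and equate their P1 entries. Rows 1 and 3 agree on P2, P3, P5; apply P2, P3, P5→P1 and equate their P1 entries. Row 1 is now all distinguished symbols — the join is lossless.
Dependency preservation: the restricted closure of {P1, P4} across the fragments never reaches {P3, P5}, so P1, P4 → P3, P5 cannot be enforced without a join — not preserved.

lossless but not dependency-preserving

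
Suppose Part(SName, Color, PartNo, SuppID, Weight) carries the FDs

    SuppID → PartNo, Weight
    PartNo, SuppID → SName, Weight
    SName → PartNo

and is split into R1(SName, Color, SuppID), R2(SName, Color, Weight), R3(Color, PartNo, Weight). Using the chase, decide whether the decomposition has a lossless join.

Chase test. Columns are SName, Color, PartNo, SuppID, Weight; row i has aⱼ where attribute j ∈ Ri, else bᵢⱼ.
Initial tableau (one row per fragment):
  row 1: a1 a2 b13 a4 b15
  row 2: a1 a2 b23 b24 a5
  row 3: b31 a2 a3 b34 a5
Rows 1 and 2 agree on SName; apply SName→PartNo and equate their PartNo entries.
No row becomes fully distinguished — the join is lossy.

No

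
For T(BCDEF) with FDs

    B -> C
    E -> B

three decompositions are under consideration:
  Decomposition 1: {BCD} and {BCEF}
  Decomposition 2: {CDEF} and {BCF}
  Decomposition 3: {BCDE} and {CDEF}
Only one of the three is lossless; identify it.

Decomposition 3

Decomposition 1: common = {BC}, closure = {BC} → lossy.
Decomposition 2: common = {CF}, closure = {CF} → lossy.
Decomposition 3: common = {CDE}, closure = {BCDE} → lossless.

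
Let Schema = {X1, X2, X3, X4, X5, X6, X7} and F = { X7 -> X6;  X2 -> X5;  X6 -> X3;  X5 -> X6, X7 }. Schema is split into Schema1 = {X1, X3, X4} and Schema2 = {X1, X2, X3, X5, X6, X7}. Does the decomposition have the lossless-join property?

No

Common attributes: Schema1 ∩ Schema2 = {X1, X3}.
No dependency enlarges {X1, X3}, so (X1, X3)⁺ = {X1, X3}.
The closure contains neither all of Schema1 = {X1, X3, X4} nor all of Schema2 = {X1, X2, X3, X5, X6, X7}, so the common attributes are not a superkey of either fragment. The join is lossy.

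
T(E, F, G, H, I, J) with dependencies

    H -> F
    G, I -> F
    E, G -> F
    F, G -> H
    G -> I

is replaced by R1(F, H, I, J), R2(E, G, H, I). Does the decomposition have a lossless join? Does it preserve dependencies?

lossy but dependency-preserving

Lossless test: (H, I)⁺ = {F, H, I}, which is a superkey of neither fragment — lossy.
Dependency preservation: G, I → F; E, G → F; F, G → H are not contained in any single fragment, but the restricted closure of each left-hand side across the fragments still reaches the right-hand side; the remaining FDs each lie inside some fragment. All dependencies are preserved.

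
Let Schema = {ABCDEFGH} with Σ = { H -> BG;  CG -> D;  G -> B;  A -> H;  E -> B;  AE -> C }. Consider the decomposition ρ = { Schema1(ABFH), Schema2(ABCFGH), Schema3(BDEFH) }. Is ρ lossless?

No

Chase test. Columns are ABCDEFGH; row i has aⱼ where attribute j ∈ Schemai, else bᵢⱼ.
Initial tableau (one row per fragment):
  row 1: a1 a2 b13 b14 b15 a6 b17 a8
  row 2: a1 a2 a3 b24 b25 a6 a7 a8
  row 3: b31 a2 b33 a4 a5 a6 b37 a8
Rows 1 and 2 agree on H; apply H→BG and equate their BG entries.
Rows 1 and 3 agree on H; apply H→BG and equate their BG entries.
No row becomes fully distinguished — the join is lossy.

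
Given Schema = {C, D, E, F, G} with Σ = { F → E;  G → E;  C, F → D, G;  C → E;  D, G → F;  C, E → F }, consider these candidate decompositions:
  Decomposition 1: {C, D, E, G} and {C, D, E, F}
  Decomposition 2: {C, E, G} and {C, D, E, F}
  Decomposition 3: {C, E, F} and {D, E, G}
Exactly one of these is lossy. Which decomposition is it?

Decomposition 3

Decomposition 1: common = {C, D, E}, closure = {C, D, E, F, G} → lossless.
Decomposition 2: common = {C, E}, closure = {C, D, E, F, G} → lossless.
Decomposition 3: common = {E}, closure = {E} → lossy.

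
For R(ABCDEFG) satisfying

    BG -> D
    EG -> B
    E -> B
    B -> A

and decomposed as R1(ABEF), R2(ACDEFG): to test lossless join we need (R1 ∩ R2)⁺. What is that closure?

ABEF

R1 ∩ R2 = {AEF}.
E → B applies, adding B
Closure: {ABEF}.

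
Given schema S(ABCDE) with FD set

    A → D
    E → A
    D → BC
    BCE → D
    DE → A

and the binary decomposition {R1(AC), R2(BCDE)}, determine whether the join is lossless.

Common attributes: R1 ∩ R2 = {C}.
No dependency enlarges {C}, so (C)⁺ = {C}.
The closure contains neither all of R1 = {AC} nor all of R2 = {BCDE}, so the common attributes are not a superkey of either fragment. The join is lossy.

No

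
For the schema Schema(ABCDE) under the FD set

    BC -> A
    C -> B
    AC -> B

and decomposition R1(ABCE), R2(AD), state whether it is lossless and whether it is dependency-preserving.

lossy but dependency-preserving

Lossless test: (A)⁺ = {A}, which is a superkey of neither fragment — lossy.
Dependency preservation: every FD's attributes lie within a single fragment, so each can be enforced locally — preserved.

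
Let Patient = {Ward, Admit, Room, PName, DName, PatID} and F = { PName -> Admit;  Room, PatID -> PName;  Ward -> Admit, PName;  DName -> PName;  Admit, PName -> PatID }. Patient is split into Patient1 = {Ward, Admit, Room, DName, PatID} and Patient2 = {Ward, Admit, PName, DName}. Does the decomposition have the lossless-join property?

Yes

Common attributes: Patient1 ∩ Patient2 = {Ward, Admit, DName}.
Closure of {Ward, Admit, DName}: Ward → Admit, PName applies, adding PName; Admit, PName → PatID applies, adding PatID. So (Ward, Admit, DName)⁺ = {Ward, Admit, PName, DName, PatID}.
This closure contains every attribute of Patient2, so Patient1 ∩ Patient2 → Patient2. The join is lossless.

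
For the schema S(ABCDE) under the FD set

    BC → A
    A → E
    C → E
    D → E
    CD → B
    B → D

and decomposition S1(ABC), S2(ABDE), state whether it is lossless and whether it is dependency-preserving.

lossless but not dependency-preserving

Lossless test: (AB)⁺ = {ABDE}, which contains all of one fragment — lossless.
Dependency preservation: the restricted closure of {C} across the fragments never reaches {E}, so C → E cannot be enforced without a join — not preserved.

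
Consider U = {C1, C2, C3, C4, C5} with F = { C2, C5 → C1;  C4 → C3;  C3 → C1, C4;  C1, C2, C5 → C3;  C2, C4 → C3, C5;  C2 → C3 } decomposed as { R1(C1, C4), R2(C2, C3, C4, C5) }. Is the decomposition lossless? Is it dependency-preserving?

lossless and dependency-preserving

Lossless test: (C4)⁺ = {C1, C3, C4}, which contains all of one fragment — lossless.
Dependency preservation: C2, C5 → C1; C3 → C1, C4; C1, C2, C5 → C3 are not contained in any single fragment, but the restricted closure of each left-hand side across the fragments still reaches the right-hand side; the remaining FDs each lie inside some fragment. All dependencies are preserved.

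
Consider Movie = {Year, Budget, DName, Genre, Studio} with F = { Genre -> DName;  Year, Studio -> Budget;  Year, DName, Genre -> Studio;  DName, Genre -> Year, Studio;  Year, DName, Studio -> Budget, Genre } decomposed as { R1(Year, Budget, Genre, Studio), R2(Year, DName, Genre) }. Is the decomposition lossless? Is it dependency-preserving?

Lossless test: (Year, Genre)⁺ = {Year, Budget, DName, Genre, Studio}, which contains all of one fragment — lossless.
Dependency preservation: the restricted closure of {Year, DName, Studio} across the fragments never reaches {Budget, Genre}, so Year, DName, Studio → Budget, Genre cannot be enforced without a join — not preserved.

lossless but not dependency-preserving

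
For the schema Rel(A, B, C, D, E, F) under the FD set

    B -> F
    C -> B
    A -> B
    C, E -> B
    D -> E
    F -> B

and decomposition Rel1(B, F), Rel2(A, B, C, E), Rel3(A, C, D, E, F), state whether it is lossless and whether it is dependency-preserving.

lossless and dependency-preserving

Lossless test (chase): Rows 1 and 2 agree on B; apply B→F and equate their F entries. Rows 2 and 3 agree on C; apply C→B and equate their B entries. Row 3 is now all distinguished symbols — the join is lossless.
Dependency preservation: every FD's attributes lie within a single fragment, so each can be enforced locally — preserved.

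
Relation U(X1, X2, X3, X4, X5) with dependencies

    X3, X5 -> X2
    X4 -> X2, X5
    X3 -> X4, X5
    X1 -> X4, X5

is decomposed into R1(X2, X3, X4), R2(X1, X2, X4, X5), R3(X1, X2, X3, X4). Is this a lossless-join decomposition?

Chase test. Columns are X1, X2, X3, X4, X5; row i has aⱼ where attribute j ∈ Ri, else bᵢⱼ.
Initial tableau (one row per fragment):
  row 1: b11 a2 a3 a4 b15
  row 2: a1 a2 b23 a4 a5
  row 3: a1 a2 a3 a4 b35
Rows 1 and 2 agree on X4; apply X4→X2, X5 and equate their X2, X5 entries.
Rows 1 and 3 agree on X4; apply X4→X2, X5 and equate their X2, X5 entries.
Row 3 is now all distinguished symbols — the join is lossless.

Yes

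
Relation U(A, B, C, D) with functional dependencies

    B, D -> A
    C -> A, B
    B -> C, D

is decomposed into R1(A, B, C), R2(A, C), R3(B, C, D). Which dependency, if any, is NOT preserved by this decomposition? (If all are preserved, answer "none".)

none

B, D → A: restricted closure across fragments reaches A.
C → A, B lies within R1.
B → C, D lies within R3.
Every dependency is enforceable on the fragments, so the decomposition is dependency-preserving.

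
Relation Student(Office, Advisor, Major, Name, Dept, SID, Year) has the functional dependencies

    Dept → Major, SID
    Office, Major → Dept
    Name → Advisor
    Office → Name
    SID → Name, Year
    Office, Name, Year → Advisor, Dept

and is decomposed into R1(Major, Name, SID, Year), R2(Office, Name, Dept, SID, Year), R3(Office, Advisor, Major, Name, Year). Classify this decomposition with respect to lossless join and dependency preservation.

lossless but not dependency-preserving

Lossless test (chase): Rows 1 and 2 agree on Name; apply Name→Advisor and equate their Advisor entries. Rows 1 and 3 agree on Name; apply Name→Advisor and equate their Advisor entries. Rows 2 and 3 agree on Office, Name, Year; apply Office, Name, Year→Advisor, Dept and equate their Advisor, Dept entries. Rows 2 and 3 agree on Dept; apply Dept→Major, SID and equate their Major, SID entries. Row 2 is now all distinguished symbols — the join is lossless.
Dependency preservation: the restricted closure of {Dept} across the fragments never reaches {Major, SID}, so Dept → Major, SID cannot be enforced without a join — not preserved.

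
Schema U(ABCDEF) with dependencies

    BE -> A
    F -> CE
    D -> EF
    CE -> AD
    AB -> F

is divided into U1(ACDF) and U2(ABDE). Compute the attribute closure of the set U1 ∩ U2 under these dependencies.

ACDEF

U1 ∩ U2 = {AD}.
D → EF applies, adding EF
F → CE applies, adding C
Closure: {ACDEF}.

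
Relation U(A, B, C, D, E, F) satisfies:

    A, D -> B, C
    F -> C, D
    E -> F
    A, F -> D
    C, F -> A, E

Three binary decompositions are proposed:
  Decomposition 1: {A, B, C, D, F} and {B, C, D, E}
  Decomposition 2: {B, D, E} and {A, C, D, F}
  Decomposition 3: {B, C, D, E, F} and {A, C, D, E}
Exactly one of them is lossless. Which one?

Decomposition 1: common = {B, C, D}, closure = {B, C, D} → lossy.
Decomposition 2: common = {D}, closure = {D} → lossy.
Decomposition 3: common = {C, D, E}, closure = {A, B, C, D, E, F} → lossless.

Decomposition 3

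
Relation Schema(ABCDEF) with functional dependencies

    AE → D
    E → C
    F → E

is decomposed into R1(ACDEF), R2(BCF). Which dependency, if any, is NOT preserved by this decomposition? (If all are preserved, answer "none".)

none

AE → D lies within R1.
E → C lies within R1.
F → E lies within R1.
Every dependency is enforceable on the fragments, so the decomposition is dependency-preserving.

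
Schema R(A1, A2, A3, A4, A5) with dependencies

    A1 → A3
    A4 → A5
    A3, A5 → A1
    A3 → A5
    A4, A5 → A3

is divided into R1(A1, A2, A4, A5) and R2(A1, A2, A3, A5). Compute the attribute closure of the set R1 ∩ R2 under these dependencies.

A1, A2, A3, A5

R1 ∩ R2 = {A1, A2, A5}.
A1 → A3 applies, adding A3
Closure: {A1, A2, A3, A5}.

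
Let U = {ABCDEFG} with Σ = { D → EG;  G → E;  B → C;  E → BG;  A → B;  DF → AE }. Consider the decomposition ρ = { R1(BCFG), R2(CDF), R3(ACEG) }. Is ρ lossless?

Chase test. Columns are ABCDEFG; row i has aⱼ where attribute j ∈ Ri, else bᵢⱼ.
Initial tableau (one row per fragment):
  row 1: b11 a2 a3 b14 b15 a6 a7
  row 2: b21 b22 a3 a4 b25 a6 b27
  row 3: a1 b32 a3 b34 a5 b36 a7
Rows 1 and 3 agree on G; apply G→E and equate their E entries.
Rows 1 and 3 agree on E; apply E→BG and equate their BG entries.
No row becomes fully distinguished — the join is lossy.

No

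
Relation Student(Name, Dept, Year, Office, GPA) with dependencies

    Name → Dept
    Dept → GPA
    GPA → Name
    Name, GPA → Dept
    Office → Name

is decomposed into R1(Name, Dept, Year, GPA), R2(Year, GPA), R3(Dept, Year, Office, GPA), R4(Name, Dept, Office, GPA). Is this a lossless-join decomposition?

Yes

Chase test. Columns are Name, Dept, Year, Office, GPA; row i has aⱼ where attribute j ∈ Ri, else bᵢⱼ.
Initial tableau (one row per fragment):
  row 1: a1 a2 a3 b14 a5
  row 2: b21 b22 a3 b24 a5
  row 3: b31 a2 a3 a4 a5
  row 4: a1 a2 b43 a4 a5
Rows 1 and 2 agree on GPA; apply GPA→Name and equate their Name entries.
Rows 1 and 3 agree on GPA; apply GPA→Name and equate their Name entries.
Rows 1 and 2 agree on Name, GPA; apply Name, GPA→Dept and equate their Dept entries.
Row 3 is now all distinguished symbols — the join is lossless.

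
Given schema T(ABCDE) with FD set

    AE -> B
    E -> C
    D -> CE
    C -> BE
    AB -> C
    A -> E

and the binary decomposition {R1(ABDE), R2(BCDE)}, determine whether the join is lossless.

Yes

Common attributes: R1 ∩ R2 = {BDE}.
Closure of {BDE}: E → C applies, adding C. So (BDE)⁺ = {BCDE}.
This closure contains every attribute of R2, so R1 ∩ R2 → R2. The join is lossless.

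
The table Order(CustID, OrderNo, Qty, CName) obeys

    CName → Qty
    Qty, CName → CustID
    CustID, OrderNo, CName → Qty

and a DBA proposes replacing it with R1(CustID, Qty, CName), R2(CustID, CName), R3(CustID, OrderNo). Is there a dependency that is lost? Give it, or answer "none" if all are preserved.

none

CName → Qty lies within R1.
Qty, CName → CustID lies within R1.
CustID, OrderNo, CName → Qty: restricted closure across fragments reaches Qty.
Every dependency is enforceable on the fragments, so the decomposition is dependency-preserving.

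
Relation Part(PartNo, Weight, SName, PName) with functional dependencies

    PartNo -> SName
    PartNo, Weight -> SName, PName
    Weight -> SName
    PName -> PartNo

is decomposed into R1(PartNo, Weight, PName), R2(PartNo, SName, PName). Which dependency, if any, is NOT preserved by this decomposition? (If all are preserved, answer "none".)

Check Weight → SName: no single fragment contains all of {Weight, SName}, and the restricted closure of {Weight} across the fragments never reaches {SName}.
PartNo → SName is preserved.
PartNo, Weight → SName, PName is preserved.
PName → PartNo is preserved.

Weight -> SName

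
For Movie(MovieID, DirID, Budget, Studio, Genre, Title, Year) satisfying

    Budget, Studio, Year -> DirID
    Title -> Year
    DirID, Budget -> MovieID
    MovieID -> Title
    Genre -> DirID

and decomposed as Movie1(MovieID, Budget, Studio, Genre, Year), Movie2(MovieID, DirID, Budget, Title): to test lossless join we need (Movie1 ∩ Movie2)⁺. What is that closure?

Movie1 ∩ Movie2 = {MovieID, Budget}.
MovieID → Title applies, adding Title
Title → Year applies, adding Year
Closure: {MovieID, Budget, Title, Year}.

MovieID, Budget, Title, Year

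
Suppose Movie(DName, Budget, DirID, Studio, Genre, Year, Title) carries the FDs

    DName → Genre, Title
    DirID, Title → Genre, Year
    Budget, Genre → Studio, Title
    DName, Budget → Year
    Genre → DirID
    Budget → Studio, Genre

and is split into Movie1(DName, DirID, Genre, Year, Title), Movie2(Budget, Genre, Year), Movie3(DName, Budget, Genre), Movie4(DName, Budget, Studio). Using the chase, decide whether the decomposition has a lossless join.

Chase test. Columns are DName, Budget, DirID, Studio, Genre, Year, Title; row i has aⱼ where attribute j ∈ Moviei, else bᵢⱼ.
Initial tableau (one row per fragment):
  row 1: a1 b12 a3 b14 a5 a6 a7
  row 2: b21 a2 b23 b24 a5 a6 b27
  row 3: a1 a2 b33 b34 a5 b36 b37
  row 4: a1 a2 b43 a4 b45 b46 b47
Rows 1 and 3 agree on DName; apply DName→Genre, Title and equate their Genre, Title entries.
Rows 1 and 4 agree on DName; apply DName→Genre, Title and equate their Genre, Title entries.
Rows 2 and 3 agree on Budget, Genre; apply Budget, Genre→Studio, Title and equate their Studio, Title entries.
Rows 2 and 4 agree on Budget, Genre; apply Budget, Genre→Studio, Title and equate their Studio, Title entries.
Rows 3 and 4 agree on DName, Budget; apply DName, Budget→Year and equate their Year entries.
Rows 1 and 2 agree on Genre; apply Genre→DirID and equate their DirID entries.
Rows 1 and 3 agree on Genre; apply Genre→DirID and equate their DirID entries.
Rows 1 and 4 agree on Genre; apply Genre→DirID and equate their DirID entries.
Rows 1 and 3 agree on DirID, Title; apply DirID, Title→Genre, Year and equate their Genre, Year entries.
Row 3 is now all distinguished symbols — the join is lossless.

Yes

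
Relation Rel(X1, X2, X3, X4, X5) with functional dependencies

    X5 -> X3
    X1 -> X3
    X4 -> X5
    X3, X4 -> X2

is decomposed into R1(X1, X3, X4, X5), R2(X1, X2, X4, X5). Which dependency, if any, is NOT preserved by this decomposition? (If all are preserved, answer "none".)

X5 → X3 lies within R1.
X1 → X3 lies within R1.
X4 → X5 lies within R1.
X3, X4 → X2: restricted closure across fragments reaches X2.
Every dependency is enforceable on the fragments, so the decomposition is dependency-preserving.

none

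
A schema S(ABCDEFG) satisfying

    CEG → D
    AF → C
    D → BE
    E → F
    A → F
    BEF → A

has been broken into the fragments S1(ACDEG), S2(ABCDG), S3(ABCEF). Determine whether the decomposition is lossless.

Yes

Chase test. Columns are ABCDEFG; row i has aⱼ where attribute j ∈ Si, else bᵢⱼ.
Initial tableau (one row per fragment):
  row 1: a1 b12 a3 a4 a5 b16 a7
  row 2: a1 a2 a3 a4 b25 b26 a7
  row 3: a1 a2 a3 b34 a5 a6 b37
Rows 1 and 2 agree on D; apply D→BE and equate their BE entries.
Rows 1 and 2 agree on E; apply E→F and equate their F entries.
Rows 1 and 3 agree on E; apply E→F and equate their F entries.
Row 1 is now all distinguished symbols — the join is lossless.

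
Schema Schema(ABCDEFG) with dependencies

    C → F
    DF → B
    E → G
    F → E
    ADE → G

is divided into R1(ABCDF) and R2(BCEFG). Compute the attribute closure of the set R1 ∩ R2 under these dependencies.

BCEFG

R1 ∩ R2 = {BCF}.
F → E applies, adding E
E → G applies, adding G
Closure: {BCEFG}.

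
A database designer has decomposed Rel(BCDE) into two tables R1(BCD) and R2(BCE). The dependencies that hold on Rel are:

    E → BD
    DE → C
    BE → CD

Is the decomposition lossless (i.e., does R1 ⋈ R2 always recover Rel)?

No

Common attributes: R1 ∩ R2 = {BC}.
No dependency enlarges {BC}, so (BC)⁺ = {BC}.
The closure contains neither all of R1 = {BCD} nor all of R2 = {BCE}, so the common attributes are not a superkey of either fragment. The join is lossy.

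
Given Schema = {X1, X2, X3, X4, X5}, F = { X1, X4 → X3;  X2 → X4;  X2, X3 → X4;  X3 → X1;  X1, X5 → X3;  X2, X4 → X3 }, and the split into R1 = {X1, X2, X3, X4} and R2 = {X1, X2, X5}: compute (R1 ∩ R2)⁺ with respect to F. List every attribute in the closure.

X1, X2, X3, X4

R1 ∩ R2 = {X1, X2}.
X2 → X4 applies, adding X4
X2, X4 → X3 applies, adding X3
Closure: {X1, X2, X3, X4}.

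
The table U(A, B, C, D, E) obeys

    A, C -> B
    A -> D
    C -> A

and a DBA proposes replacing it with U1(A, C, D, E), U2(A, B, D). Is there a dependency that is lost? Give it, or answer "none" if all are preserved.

Check A, C → B: no single fragment contains all of {A, B, C}, and the restricted closure of {A, C} across the fragments never reaches {B}.
A → D is preserved.
C → A is preserved.

A, C -> B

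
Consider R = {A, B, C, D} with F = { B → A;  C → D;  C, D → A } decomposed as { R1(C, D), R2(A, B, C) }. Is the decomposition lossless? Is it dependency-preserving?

lossless and dependency-preserving

Lossless test: (C)⁺ = {A, C, D}, which contains all of one fragment — lossless.
Dependency preservation: C, D → A is not contained in any single fragment, but the restricted closure of its left-hand side across the fragments still reaches the right-hand side; the remaining FDs each lie inside some fragment. All dependencies are preserved.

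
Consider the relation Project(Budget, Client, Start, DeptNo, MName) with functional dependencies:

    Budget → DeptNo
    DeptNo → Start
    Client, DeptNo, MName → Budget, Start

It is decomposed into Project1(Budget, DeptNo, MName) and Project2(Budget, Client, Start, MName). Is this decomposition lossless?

Yes

Common attributes: Project1 ∩ Project2 = {Budget, MName}.
Closure of {Budget, MName}: Budget → DeptNo applies, adding DeptNo; DeptNo → Start applies, adding Start. So (Budget, MName)⁺ = {Budget, Start, DeptNo, MName}.
This closure contains every attribute of Project1, so Project1 ∩ Project2 → Project1. The join is lossless.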